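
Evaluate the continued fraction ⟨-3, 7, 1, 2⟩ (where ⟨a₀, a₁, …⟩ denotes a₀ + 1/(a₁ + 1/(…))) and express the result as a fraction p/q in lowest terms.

-66/23

Start with 2.
1 + 1/(2/1) = 1 + 1/2 = 3/2
7 + 1/(3/2) = 7 + 2/3 = 23/3
-3 + 1/(23/3) = -3 + 3/23 = -66/23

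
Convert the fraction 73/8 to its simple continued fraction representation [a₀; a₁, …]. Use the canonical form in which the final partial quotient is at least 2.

73 ÷ 8 → quotient 9, remainder 1
8 ÷ 1 → quotient 8, remainder 0

[9; 8]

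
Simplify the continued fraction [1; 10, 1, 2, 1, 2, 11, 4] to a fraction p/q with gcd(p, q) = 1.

5993/5482

Start with 4.
11 + 1/(4/1) = 11 + 1/4 = 45/4
2 + 1/(45/4) = 2 + 4/45 = 94/45
1 + 1/(94/45) = 1 + 45/94 = 139/94
2 + 1/(139/94) = 2 + 94/139 = 372/139
1 + 1/(372/139) = 1 + 139/372 = 511/372
10 + 1/(511/372) = 10 + 372/511 = 5482/511
1 + 1/(5482/511) = 1 + 511/5482 = 5993/5482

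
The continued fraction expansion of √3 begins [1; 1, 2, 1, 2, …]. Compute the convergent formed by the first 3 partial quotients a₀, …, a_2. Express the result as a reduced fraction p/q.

Collapse the nested fraction from the inside out:
Start with 2.
1 + 1/(2/1) = 1 + 1/2 = 3/2
1 + 1/(3/2) = 1 + 2/3 = 5/3

5/3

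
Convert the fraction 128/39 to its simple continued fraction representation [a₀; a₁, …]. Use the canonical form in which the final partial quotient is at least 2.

128 ÷ 39 → quotient 3, remainder 11
39 ÷ 11 → quotient 3, remainder 6
11 ÷ 6 → quotient 1, remainder 5
6 ÷ 5 → quotient 1, remainder 1
5 ÷ 1 → quotient 5, remainder 0

[3; 3, 1, 1, 5]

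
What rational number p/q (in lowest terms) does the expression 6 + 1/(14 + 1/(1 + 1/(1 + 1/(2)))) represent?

a_0 = 6: 6/1
a_1 = 14: 85/14
a_2 = 1: 91/15
a_3 = 1: 176/29
a_4 = 2: 443/73

443/73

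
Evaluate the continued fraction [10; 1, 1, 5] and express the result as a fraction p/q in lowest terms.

116/11

Collapse the nested fraction from the inside out:
Start with 5.
1 + 1/(5/1) = 1 + 1/5 = 6/5
1 + 1/(6/5) = 1 + 5/6 = 11/6
10 + 1/(11/6) = 10 + 6/11 = 116/11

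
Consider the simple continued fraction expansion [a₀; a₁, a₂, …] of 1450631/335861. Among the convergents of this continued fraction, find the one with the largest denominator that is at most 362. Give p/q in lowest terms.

203/47

a_0 = 4: 4/1  (≤ bound)
a_1 = 3: 13/3  (≤ bound)
a_2 = 7: 95/22  (≤ bound)
a_3 = 2: 203/47  (≤ bound)
a_4 = 56: 11463/2654  (> 362, stop)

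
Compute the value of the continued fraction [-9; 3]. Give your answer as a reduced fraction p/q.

Collapse the nested fraction from the inside out:
Start with 3.
-9 + 1/(3/1) = -9 + 1/3 = -26/3

-26/3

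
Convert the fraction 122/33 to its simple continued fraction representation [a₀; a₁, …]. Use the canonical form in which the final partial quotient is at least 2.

[3; 1, 2, 3, 3]

122 ÷ 33 → quotient 3, remainder 23
33 ÷ 23 → quotient 1, remainder 10
23 ÷ 10 → quotient 2, remainder 3
10 ÷ 3 → quotient 3, remainder 1
3 ÷ 1 → quotient 3, remainder 0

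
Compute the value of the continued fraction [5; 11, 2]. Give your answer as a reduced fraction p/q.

117/23

Compute successive convergents:
a_0 = 5: 5/1
a_1 = 11: 56/11
a_2 = 2: 117/23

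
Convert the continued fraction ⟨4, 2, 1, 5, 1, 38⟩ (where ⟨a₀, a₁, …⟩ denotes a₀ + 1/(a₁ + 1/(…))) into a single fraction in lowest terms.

3380/777

Use the convergent recurrence hₖ = aₖ·hₖ₋₁ + hₖ₋₂ (and likewise for the denominators kₖ):
a_0 = 4: 4/1
a_1 = 2: 9/2
a_2 = 1: 13/3
a_3 = 5: 74/17
a_4 = 1: 87/20
a_5 = 38: 3380/777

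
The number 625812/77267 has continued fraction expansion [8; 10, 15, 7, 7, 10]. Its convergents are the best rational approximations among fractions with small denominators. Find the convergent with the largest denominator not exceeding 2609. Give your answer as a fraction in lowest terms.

a_0 = 8: 8/1  (≤ bound)
a_1 = 10: 81/10  (≤ bound)
a_2 = 15: 1223/151  (≤ bound)
a_3 = 7: 8642/1067  (≤ bound)
a_4 = 7: 61717/7620  (> 2609, stop)

8642/1067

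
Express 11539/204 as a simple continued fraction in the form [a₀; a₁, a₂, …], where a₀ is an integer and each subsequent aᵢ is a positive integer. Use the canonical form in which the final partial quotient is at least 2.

[56; 1, 1, 3, 2, 2, 1, 3]

⌊11539/204⌋ = 56, remainder 115
⌊204/115⌋ = 1, remainder 89
⌊115/89⌋ = 1, remainder 26
⌊89/26⌋ = 3, remainder 11
⌊26/11⌋ = 2, remainder 4
⌊11/4⌋ = 2, remainder 3
⌊4/3⌋ = 1, remainder 1
⌊3/1⌋ = 3, remainder 0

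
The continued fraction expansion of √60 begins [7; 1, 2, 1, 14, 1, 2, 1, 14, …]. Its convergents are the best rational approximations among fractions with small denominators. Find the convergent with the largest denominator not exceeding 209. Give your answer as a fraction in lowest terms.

1433/185

a_0 = 7: 7/1  (≤ bound)
a_1 = 1: 8/1  (≤ bound)
a_2 = 2: 23/3  (≤ bound)
a_3 = 1: 31/4  (≤ bound)
a_4 = 14: 457/59  (≤ bound)
a_5 = 1: 488/63  (≤ bound)
a_6 = 2: 1433/185  (≤ bound)
a_7 = 1: 1921/248  (> 209, stop)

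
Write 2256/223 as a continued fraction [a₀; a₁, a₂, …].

[10; 8, 1, 1, 2, 1, 3]

2256 = 10·223 + 26, so a_0 = 10
223 = 8·26 + 15, so a_1 = 8
26 = 1·15 + 11, so a_2 = 1
15 = 1·11 + 4, so a_3 = 1
11 = 2·4 + 3, so a_4 = 2
4 = 1·3 + 1, so a_5 = 1
3 = 3·1 + 0, so a_6 = 3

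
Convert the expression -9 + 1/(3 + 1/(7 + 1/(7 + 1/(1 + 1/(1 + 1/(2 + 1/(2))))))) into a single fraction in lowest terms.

Collapse the nested fraction from the inside out:
Start with 2.
2 + 1/(2/1) = 2 + 1/2 = 5/2
1 + 1/(5/2) = 1 + 2/5 = 7/5
1 + 1/(7/5) = 1 + 5/7 = 12/7
7 + 1/(12/7) = 7 + 7/12 = 91/12
7 + 1/(91/12) = 7 + 12/91 = 649/91
3 + 1/(649/91) = 3 + 91/649 = 2038/649
-9 + 1/(2038/649) = -9 + 649/2038 = -17693/2038

-17693/2038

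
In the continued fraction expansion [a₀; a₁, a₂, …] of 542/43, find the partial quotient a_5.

8

⌊542/43⌋ = 12, remainder 26
⌊43/26⌋ = 1, remainder 17
⌊26/17⌋ = 1, remainder 9
⌊17/9⌋ = 1, remainder 8
⌊9/8⌋ = 1, remainder 1
⌊8/1⌋ = 8, remainder 0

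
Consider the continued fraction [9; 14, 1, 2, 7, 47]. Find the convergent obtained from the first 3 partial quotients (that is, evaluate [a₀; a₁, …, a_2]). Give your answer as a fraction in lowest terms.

Start with 1.
14 + 1/(1/1) = 14 + 1/1 = 15/1
9 + 1/(15/1) = 9 + 1/15 = 136/15

136/15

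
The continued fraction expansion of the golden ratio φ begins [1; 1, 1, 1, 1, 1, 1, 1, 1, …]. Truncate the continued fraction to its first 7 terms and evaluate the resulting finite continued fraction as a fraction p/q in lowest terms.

21/13

Start with 1.
1 + 1/(1/1) = 1 + 1/1 = 2/1
1 + 1/(2/1) = 1 + 1/2 = 3/2
1 + 1/(3/2) = 1 + 2/3 = 5/3
1 + 1/(5/3) = 1 + 3/5 = 8/5
1 + 1/(8/5) = 1 + 5/8 = 13/8
1 + 1/(13/8) = 1 + 8/13 = 21/13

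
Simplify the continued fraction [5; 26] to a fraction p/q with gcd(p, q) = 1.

131/26

Collapse the nested fraction from the inside out:
Start with 26.
5 + 1/(26/1) = 5 + 1/26 = 131/26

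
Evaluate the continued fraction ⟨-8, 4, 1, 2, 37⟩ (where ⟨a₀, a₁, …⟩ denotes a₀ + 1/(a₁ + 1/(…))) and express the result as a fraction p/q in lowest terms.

a_0 = -8: -8/1
a_1 = 4: -31/4
a_2 = 1: -39/5
a_3 = 2: -109/14
a_4 = 37: -4072/523

-4072/523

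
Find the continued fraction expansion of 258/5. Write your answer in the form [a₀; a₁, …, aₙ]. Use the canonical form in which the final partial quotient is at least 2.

[51; 1, 1, 2]

Apply division with remainder until the remainder is 0:
⌊258/5⌋ = 51, remainder 3
⌊5/3⌋ = 1, remainder 2
⌊3/2⌋ = 1, remainder 1
⌊2/1⌋ = 2, remainder 0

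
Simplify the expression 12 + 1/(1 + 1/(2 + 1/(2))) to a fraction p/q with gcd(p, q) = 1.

89/7

a_0 = 12: 12/1
a_1 = 1: 13/1
a_2 = 2: 38/3
a_3 = 2: 89/7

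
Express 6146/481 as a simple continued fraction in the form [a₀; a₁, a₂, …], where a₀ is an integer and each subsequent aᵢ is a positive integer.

6146 ÷ 481 → quotient 12, remainder 374
481 ÷ 374 → quotient 1, remainder 107
374 ÷ 107 → quotient 3, remainder 53
107 ÷ 53 → quotient 2, remainder 1
53 ÷ 1 → quotient 53, remainder 0

[12; 1, 3, 2, 53]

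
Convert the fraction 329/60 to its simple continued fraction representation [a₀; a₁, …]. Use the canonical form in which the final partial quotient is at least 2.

⌊329/60⌋ = 5, remainder 29
⌊60/29⌋ = 2, remainder 2
⌊29/2⌋ = 14, remainder 1
⌊2/1⌋ = 2, remainder 0

[5; 2, 14, 2]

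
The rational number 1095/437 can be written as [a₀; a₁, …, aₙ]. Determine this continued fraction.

Repeatedly divide and take the remainder:
1095 = 2·437 + 221, so a_0 = 2
437 = 1·221 + 216, so a_1 = 1
221 = 1·216 + 5, so a_2 = 1
216 = 43·5 + 1, so a_3 = 43
5 = 5·1 + 0, so a_4 = 5

[2; 1, 1, 43, 5]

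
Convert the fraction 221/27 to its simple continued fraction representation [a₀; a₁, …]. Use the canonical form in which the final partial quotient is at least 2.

221 = 8·27 + 5, so a_0 = 8
27 = 5·5 + 2, so a_1 = 5
5 = 2·2 + 1, so a_2 = 2
2 = 2·1 + 0, so a_3 = 2

[8; 5, 2, 2]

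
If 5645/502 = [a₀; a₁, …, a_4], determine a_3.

5645 ÷ 502 → quotient 11, remainder 123
502 ÷ 123 → quotient 4, remainder 10
123 ÷ 10 → quotient 12, remainder 3
10 ÷ 3 → quotient 3, remainder 1

3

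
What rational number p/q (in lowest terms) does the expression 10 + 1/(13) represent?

131/13

a_0 = 10: 10/1
a_1 = 13: 131/13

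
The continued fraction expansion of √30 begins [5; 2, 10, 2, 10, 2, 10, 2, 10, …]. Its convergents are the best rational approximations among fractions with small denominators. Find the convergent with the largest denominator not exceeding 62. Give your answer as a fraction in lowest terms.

List convergents until the denominator exceeds the bound:
a_0 = 5: 5/1  (≤ bound)
a_1 = 2: 11/2  (≤ bound)
a_2 = 10: 115/21  (≤ bound)
a_3 = 2: 241/44  (≤ bound)
a_4 = 10: 2525/461  (> 62, stop)

241/44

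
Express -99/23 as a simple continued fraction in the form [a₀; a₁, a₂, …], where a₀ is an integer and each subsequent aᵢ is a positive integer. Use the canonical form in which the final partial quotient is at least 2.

-99 ÷ 23 → quotient -5, remainder 16
23 ÷ 16 → quotient 1, remainder 7
16 ÷ 7 → quotient 2, remainder 2
7 ÷ 2 → quotient 3, remainder 1
2 ÷ 1 → quotient 2, remainder 0

[-5; 1, 2, 3, 2]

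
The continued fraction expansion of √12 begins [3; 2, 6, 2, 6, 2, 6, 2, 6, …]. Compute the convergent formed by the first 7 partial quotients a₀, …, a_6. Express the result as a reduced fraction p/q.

a_0 = 3: 3/1
a_1 = 2: 7/2
a_2 = 6: 45/13
a_3 = 2: 97/28
a_4 = 6: 627/181
a_5 = 2: 1351/390
a_6 = 6: 8733/2521

8733/2521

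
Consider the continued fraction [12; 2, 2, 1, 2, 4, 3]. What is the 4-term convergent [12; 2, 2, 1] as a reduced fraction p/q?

Starting at the tail and folding back:
Start with 1.
2 + 1/(1/1) = 2 + 1/1 = 3/1
2 + 1/(3/1) = 2 + 1/3 = 7/3
12 + 1/(7/3) = 12 + 3/7 = 87/7

87/7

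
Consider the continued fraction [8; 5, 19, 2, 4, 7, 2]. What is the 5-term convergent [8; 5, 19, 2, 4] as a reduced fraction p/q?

Work from the innermost term outward:
Start with 4.
2 + 1/(4/1) = 2 + 1/4 = 9/4
19 + 1/(9/4) = 19 + 4/9 = 175/9
5 + 1/(175/9) = 5 + 9/175 = 884/175
8 + 1/(884/175) = 8 + 175/884 = 7247/884

7247/884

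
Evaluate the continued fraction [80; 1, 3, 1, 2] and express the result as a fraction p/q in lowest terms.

1131/14

Start with 2.
1 + 1/(2/1) = 1 + 1/2 = 3/2
3 + 1/(3/2) = 3 + 2/3 = 11/3
1 + 1/(11/3) = 1 + 3/11 = 14/11
80 + 1/(14/11) = 80 + 11/14 = 1131/14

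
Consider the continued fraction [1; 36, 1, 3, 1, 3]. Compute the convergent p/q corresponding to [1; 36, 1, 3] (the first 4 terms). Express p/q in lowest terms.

a_0 = 1: 1/1
a_1 = 36: 37/36
a_2 = 1: 38/37
a_3 = 3: 151/147

151/147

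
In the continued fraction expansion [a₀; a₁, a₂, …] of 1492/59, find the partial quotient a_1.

3

1492 = 25·59 + 17, so a_0 = 25
59 = 3·17 + 8, so a_1 = 3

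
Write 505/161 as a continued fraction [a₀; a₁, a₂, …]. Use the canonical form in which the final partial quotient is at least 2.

[3; 7, 3, 7]

505 ÷ 161 → quotient 3, remainder 22
161 ÷ 22 → quotient 7, remainder 7
22 ÷ 7 → quotient 3, remainder 1
7 ÷ 1 → quotient 7, remainder 0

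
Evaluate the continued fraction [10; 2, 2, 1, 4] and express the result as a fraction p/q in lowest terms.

Start with 4.
1 + 1/(4/1) = 1 + 1/4 = 5/4
2 + 1/(5/4) = 2 + 4/5 = 14/5
2 + 1/(14/5) = 2 + 5/14 = 33/14
10 + 1/(33/14) = 10 + 14/33 = 344/33

344/33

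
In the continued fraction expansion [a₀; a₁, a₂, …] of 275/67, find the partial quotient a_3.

1

Apply division with remainder until the remainder is 0:
275 ÷ 67 → quotient 4, remainder 7
67 ÷ 7 → quotient 9, remainder 4
7 ÷ 4 → quotient 1, remainder 3
4 ÷ 3 → quotient 1, remainder 1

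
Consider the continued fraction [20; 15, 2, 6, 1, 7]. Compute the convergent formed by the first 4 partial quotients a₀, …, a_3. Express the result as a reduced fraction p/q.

Collapse the nested fraction from the inside out:
Start with 6.
2 + 1/(6/1) = 2 + 1/6 = 13/6
15 + 1/(13/6) = 15 + 6/13 = 201/13
20 + 1/(201/13) = 20 + 13/201 = 4033/201

4033/201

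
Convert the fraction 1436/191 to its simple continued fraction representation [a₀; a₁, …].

[7; 1, 1, 13, 7]

⌊1436/191⌋ = 7, remainder 99
⌊191/99⌋ = 1, remainder 92
⌊99/92⌋ = 1, remainder 7
⌊92/7⌋ = 13, remainder 1
⌊7/1⌋ = 7, remainder 0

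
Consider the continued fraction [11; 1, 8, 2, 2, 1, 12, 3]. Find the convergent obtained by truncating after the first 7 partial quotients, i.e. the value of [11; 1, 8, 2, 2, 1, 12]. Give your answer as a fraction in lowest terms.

9979/839

a_0 = 11: 11/1
a_1 = 1: 12/1
a_2 = 8: 107/9
a_3 = 2: 226/19
a_4 = 2: 559/47
a_5 = 1: 785/66
a_6 = 12: 9979/839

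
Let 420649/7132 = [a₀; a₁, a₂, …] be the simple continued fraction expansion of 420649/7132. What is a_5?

3

420649 = 58·7132 + 6993, so a_0 = 58
7132 = 1·6993 + 139, so a_1 = 1
6993 = 50·139 + 43, so a_2 = 50
139 = 3·43 + 10, so a_3 = 3
43 = 4·10 + 3, so a_4 = 4
10 = 3·3 + 1, so a_5 = 3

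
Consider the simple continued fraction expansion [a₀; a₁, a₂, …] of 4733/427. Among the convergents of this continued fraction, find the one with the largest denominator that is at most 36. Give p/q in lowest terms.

List convergents until the denominator exceeds the bound:
a_0 = 11: 11/1  (≤ bound)
a_1 = 11: 122/11  (≤ bound)
a_2 = 1: 133/12  (≤ bound)
a_3 = 6: 920/83  (> 36, stop)

133/12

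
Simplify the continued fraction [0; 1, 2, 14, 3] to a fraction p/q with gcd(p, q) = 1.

89/132

a_0 = 0: 0/1
a_1 = 1: 1/1
a_2 = 2: 2/3
a_3 = 14: 29/43
a_4 = 3: 89/132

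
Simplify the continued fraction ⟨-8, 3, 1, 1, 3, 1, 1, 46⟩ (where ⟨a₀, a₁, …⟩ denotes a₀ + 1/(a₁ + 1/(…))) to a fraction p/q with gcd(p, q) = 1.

-20487/2654

Start with 46.
1 + 1/(46/1) = 1 + 1/46 = 47/46
1 + 1/(47/46) = 1 + 46/47 = 93/47
3 + 1/(93/47) = 3 + 47/93 = 326/93
1 + 1/(326/93) = 1 + 93/326 = 419/326
1 + 1/(419/326) = 1 + 326/419 = 745/419
3 + 1/(745/419) = 3 + 419/745 = 2654/745
-8 + 1/(2654/745) = -8 + 745/2654 = -20487/2654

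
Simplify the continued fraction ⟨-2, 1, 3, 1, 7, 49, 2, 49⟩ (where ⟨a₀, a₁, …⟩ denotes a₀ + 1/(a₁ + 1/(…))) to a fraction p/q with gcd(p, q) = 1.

-230894/191595

Start with 49.
2 + 1/(49/1) = 2 + 1/49 = 99/49
49 + 1/(99/49) = 49 + 49/99 = 4900/99
7 + 1/(4900/99) = 7 + 99/4900 = 34399/4900
1 + 1/(34399/4900) = 1 + 4900/34399 = 39299/34399
3 + 1/(39299/34399) = 3 + 34399/39299 = 152296/39299
1 + 1/(152296/39299) = 1 + 39299/152296 = 191595/152296
-2 + 1/(191595/152296) = -2 + 152296/191595 = -230894/191595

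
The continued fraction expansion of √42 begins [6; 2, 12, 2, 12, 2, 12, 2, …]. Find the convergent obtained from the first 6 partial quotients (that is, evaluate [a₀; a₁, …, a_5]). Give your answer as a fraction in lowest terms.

8749/1350

Start with 2.
12 + 1/(2/1) = 12 + 1/2 = 25/2
2 + 1/(25/2) = 2 + 2/25 = 52/25
12 + 1/(52/25) = 12 + 25/52 = 649/52
2 + 1/(649/52) = 2 + 52/649 = 1350/649
6 + 1/(1350/649) = 6 + 649/1350 = 8749/1350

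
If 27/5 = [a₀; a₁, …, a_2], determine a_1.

⌊27/5⌋ = 5, remainder 2
⌊5/2⌋ = 2, remainder 1

2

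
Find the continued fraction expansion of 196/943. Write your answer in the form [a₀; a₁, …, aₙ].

[0; 4, 1, 4, 3, 2, 1, 3]

⌊196/943⌋ = 0, remainder 196
⌊943/196⌋ = 4, remainder 159
⌊196/159⌋ = 1, remainder 37
⌊159/37⌋ = 4, remainder 11
⌊37/11⌋ = 3, remainder 4
⌊11/4⌋ = 2, remainder 3
⌊4/3⌋ = 1, remainder 1
⌊3/1⌋ = 3, remainder 0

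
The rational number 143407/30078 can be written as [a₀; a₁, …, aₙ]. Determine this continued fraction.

[4; 1, 3, 3, 3, 1, 15, 34]

⌊143407/30078⌋ = 4, remainder 23095
⌊30078/23095⌋ = 1, remainder 6983
⌊23095/6983⌋ = 3, remainder 2146
⌊6983/2146⌋ = 3, remainder 545
⌊2146/545⌋ = 3, remainder 511
⌊545/511⌋ = 1, remainder 34
⌊511/34⌋ = 15, remainder 1
⌊34/1⌋ = 34, remainder 0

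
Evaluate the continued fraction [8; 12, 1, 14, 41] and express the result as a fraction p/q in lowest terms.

64352/7967

a_0 = 8: 8/1
a_1 = 12: 97/12
a_2 = 1: 105/13
a_3 = 14: 1567/194
a_4 = 41: 64352/7967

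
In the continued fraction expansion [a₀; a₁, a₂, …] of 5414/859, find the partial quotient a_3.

5414 = 6·859 + 260, so a_0 = 6
859 = 3·260 + 79, so a_1 = 3
260 = 3·79 + 23, so a_2 = 3
79 = 3·23 + 10, so a_3 = 3

3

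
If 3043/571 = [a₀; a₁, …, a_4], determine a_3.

3043 ÷ 571 → quotient 5, remainder 188
571 ÷ 188 → quotient 3, remainder 7
188 ÷ 7 → quotient 26, remainder 6
7 ÷ 6 → quotient 1, remainder 1

1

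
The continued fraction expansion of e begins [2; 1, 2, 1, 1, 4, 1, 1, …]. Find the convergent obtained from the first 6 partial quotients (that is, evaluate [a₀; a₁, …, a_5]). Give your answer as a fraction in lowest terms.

Starting at the tail and folding back:
Start with 4.
1 + 1/(4/1) = 1 + 1/4 = 5/4
1 + 1/(5/4) = 1 + 4/5 = 9/5
2 + 1/(9/5) = 2 + 5/9 = 23/9
1 + 1/(23/9) = 1 + 9/23 = 32/23
2 + 1/(32/23) = 2 + 23/32 = 87/32

87/32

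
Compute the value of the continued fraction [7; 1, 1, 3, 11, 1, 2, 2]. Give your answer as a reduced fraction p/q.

4451/588

a_0 = 7: 7/1
a_1 = 1: 8/1
a_2 = 1: 15/2
a_3 = 3: 53/7
a_4 = 11: 598/79
a_5 = 1: 651/86
a_6 = 2: 1900/251
a_7 = 2: 4451/588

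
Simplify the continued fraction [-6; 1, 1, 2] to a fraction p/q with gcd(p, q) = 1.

a_0 = -6: -6/1
a_1 = 1: -5/1
a_2 = 1: -11/2
a_3 = 2: -27/5

-27/5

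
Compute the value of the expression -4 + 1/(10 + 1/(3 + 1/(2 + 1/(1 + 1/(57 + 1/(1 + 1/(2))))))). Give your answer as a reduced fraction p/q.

a_0 = -4: -4/1
a_1 = 10: -39/10
a_2 = 3: -121/31
a_3 = 2: -281/72
a_4 = 1: -402/103
a_5 = 57: -23195/5943
a_6 = 1: -23597/6046
a_7 = 2: -70389/18035

-70389/18035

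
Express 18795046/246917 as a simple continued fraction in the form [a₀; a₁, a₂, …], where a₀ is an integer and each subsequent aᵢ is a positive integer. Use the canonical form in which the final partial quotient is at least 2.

Repeatedly divide and take the remainder:
⌊18795046/246917⌋ = 76, remainder 29354
⌊246917/29354⌋ = 8, remainder 12085
⌊29354/12085⌋ = 2, remainder 5184
⌊12085/5184⌋ = 2, remainder 1717
⌊5184/1717⌋ = 3, remainder 33
⌊1717/33⌋ = 52, remainder 1
⌊33/1⌋ = 33, remainder 0

[76; 8, 2, 2, 3, 52, 33]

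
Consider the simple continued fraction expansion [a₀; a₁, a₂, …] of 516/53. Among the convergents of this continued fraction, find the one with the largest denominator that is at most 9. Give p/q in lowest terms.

39/4

a_0 = 9: 9/1  (≤ bound)
a_1 = 1: 10/1  (≤ bound)
a_2 = 2: 29/3  (≤ bound)
a_3 = 1: 39/4  (≤ bound)
a_4 = 3: 146/15  (> 9, stop)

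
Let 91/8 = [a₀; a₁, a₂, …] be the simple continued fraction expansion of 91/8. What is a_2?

91 ÷ 8 → quotient 11, remainder 3
8 ÷ 3 → quotient 2, remainder 2
3 ÷ 2 → quotient 1, remainder 1

1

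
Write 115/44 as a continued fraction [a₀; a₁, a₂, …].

⌊115/44⌋ = 2, remainder 27
⌊44/27⌋ = 1, remainder 17
⌊27/17⌋ = 1, remainder 10
⌊17/10⌋ = 1, remainder 7
⌊10/7⌋ = 1, remainder 3
⌊7/3⌋ = 2, remainder 1
⌊3/1⌋ = 3, remainder 0

[2; 1, 1, 1, 1, 2, 3]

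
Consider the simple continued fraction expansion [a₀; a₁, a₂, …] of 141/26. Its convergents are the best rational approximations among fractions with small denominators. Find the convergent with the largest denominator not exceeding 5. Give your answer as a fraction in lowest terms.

a_0 = 5: 5/1  (≤ bound)
a_1 = 2: 11/2  (≤ bound)
a_2 = 2: 27/5  (≤ bound)
a_3 = 1: 38/7  (> 5, stop)

27/5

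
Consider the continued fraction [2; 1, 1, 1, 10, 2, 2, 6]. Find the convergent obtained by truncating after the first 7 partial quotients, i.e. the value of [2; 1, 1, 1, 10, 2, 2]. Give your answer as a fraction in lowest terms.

Collapse the nested fraction from the inside out:
Start with 2.
2 + 1/(2/1) = 2 + 1/2 = 5/2
10 + 1/(5/2) = 10 + 2/5 = 52/5
1 + 1/(52/5) = 1 + 5/52 = 57/52
1 + 1/(57/52) = 1 + 52/57 = 109/57
1 + 1/(109/57) = 1 + 57/109 = 166/109
2 + 1/(166/109) = 2 + 109/166 = 441/166

441/166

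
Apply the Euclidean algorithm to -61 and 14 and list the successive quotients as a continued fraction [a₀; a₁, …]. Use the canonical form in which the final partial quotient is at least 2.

-61 ÷ 14 → quotient -5, remainder 9
14 ÷ 9 → quotient 1, remainder 5
9 ÷ 5 → quotient 1, remainder 4
5 ÷ 4 → quotient 1, remainder 1
4 ÷ 1 → quotient 4, remainder 0

[-5; 1, 1, 1, 4]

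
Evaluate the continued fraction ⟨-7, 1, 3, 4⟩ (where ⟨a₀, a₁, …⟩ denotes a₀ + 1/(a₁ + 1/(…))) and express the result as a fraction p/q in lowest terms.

Compute successive convergents:
a_0 = -7: -7/1
a_1 = 1: -6/1
a_2 = 3: -25/4
a_3 = 4: -106/17

-106/17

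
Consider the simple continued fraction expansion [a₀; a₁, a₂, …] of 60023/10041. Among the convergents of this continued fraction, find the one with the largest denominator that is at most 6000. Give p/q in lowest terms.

List convergents until the denominator exceeds the bound:
a_0 = 5: 5/1  (≤ bound)
a_1 = 1: 6/1  (≤ bound)
a_2 = 44: 269/45  (≤ bound)
a_3 = 37: 9959/1666  (≤ bound)
a_4 = 6: 60023/10041  (> 6000, stop)

9959/1666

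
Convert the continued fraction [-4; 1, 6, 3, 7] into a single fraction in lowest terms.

Collapse the nested fraction from the inside out:
Start with 7.
3 + 1/(7/1) = 3 + 1/7 = 22/7
6 + 1/(22/7) = 6 + 7/22 = 139/22
1 + 1/(139/22) = 1 + 22/139 = 161/139
-4 + 1/(161/139) = -4 + 139/161 = -505/161

-505/161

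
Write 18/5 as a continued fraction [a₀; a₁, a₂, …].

⌊18/5⌋ = 3, remainder 3
⌊5/3⌋ = 1, remainder 2
⌊3/2⌋ = 1, remainder 1
⌊2/1⌋ = 2, remainder 0

[3; 1, 1, 2]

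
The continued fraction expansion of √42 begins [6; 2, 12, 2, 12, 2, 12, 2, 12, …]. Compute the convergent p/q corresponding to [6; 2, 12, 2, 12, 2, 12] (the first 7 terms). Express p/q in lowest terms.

109194/16849

Use the convergent recurrence hₖ = aₖ·hₖ₋₁ + hₖ₋₂ (and likewise for the denominators kₖ):
a_0 = 6: 6/1
a_1 = 2: 13/2
a_2 = 12: 162/25
a_3 = 2: 337/52
a_4 = 12: 4206/649
a_5 = 2: 8749/1350
a_6 = 12: 109194/16849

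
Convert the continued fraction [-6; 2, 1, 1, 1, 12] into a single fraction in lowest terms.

-568/101

Start with 12.
1 + 1/(12/1) = 1 + 1/12 = 13/12
1 + 1/(13/12) = 1 + 12/13 = 25/13
1 + 1/(25/13) = 1 + 13/25 = 38/25
2 + 1/(38/25) = 2 + 25/38 = 101/38
-6 + 1/(101/38) = -6 + 38/101 = -568/101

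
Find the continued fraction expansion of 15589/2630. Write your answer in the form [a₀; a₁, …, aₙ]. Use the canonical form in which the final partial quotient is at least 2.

Run the Euclidean algorithm, recording each quotient:
15589 = 5·2630 + 2439, so a_0 = 5
2630 = 1·2439 + 191, so a_1 = 1
2439 = 12·191 + 147, so a_2 = 12
191 = 1·147 + 44, so a_3 = 1
147 = 3·44 + 15, so a_4 = 3
44 = 2·15 + 14, so a_5 = 2
15 = 1·14 + 1, so a_6 = 1
14 = 14·1 + 0, so a_7 = 14

[5; 1, 12, 1, 3, 2, 1, 14]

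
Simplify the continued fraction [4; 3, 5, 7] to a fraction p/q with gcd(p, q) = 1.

Start with 7.
5 + 1/(7/1) = 5 + 1/7 = 36/7
3 + 1/(36/7) = 3 + 7/36 = 115/36
4 + 1/(115/36) = 4 + 36/115 = 496/115

496/115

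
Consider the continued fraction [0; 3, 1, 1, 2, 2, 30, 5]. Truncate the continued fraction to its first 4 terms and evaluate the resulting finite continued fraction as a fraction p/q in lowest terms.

2/7

a_0 = 0: 0/1
a_1 = 3: 1/3
a_2 = 1: 1/4
a_3 = 1: 2/7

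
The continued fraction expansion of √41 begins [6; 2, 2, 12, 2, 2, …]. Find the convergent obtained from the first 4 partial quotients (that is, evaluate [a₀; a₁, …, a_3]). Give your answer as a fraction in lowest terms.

Start with 12.
2 + 1/(12/1) = 2 + 1/12 = 25/12
2 + 1/(25/12) = 2 + 12/25 = 62/25
6 + 1/(62/25) = 6 + 25/62 = 397/62

397/62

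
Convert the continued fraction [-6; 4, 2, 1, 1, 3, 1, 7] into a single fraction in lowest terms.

Start with 7.
1 + 1/(7/1) = 1 + 1/7 = 8/7
3 + 1/(8/7) = 3 + 7/8 = 31/8
1 + 1/(31/8) = 1 + 8/31 = 39/31
1 + 1/(39/31) = 1 + 31/39 = 70/39
2 + 1/(70/39) = 2 + 39/70 = 179/70
4 + 1/(179/70) = 4 + 70/179 = 786/179
-6 + 1/(786/179) = -6 + 179/786 = -4537/786

-4537/786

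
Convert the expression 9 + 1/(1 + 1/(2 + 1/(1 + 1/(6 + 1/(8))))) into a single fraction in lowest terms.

Start with 8.
6 + 1/(8/1) = 6 + 1/8 = 49/8
1 + 1/(49/8) = 1 + 8/49 = 57/49
2 + 1/(57/49) = 2 + 49/57 = 163/57
1 + 1/(163/57) = 1 + 57/163 = 220/163
9 + 1/(220/163) = 9 + 163/220 = 2143/220

2143/220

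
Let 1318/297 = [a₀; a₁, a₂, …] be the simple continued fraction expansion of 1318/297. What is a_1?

2

⌊1318/297⌋ = 4, remainder 130
⌊297/130⌋ = 2, remainder 37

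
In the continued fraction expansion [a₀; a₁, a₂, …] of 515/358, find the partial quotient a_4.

515 = 1·358 + 157, so a_0 = 1
358 = 2·157 + 44, so a_1 = 2
157 = 3·44 + 25, so a_2 = 3
44 = 1·25 + 19, so a_3 = 1
25 = 1·19 + 6, so a_4 = 1

1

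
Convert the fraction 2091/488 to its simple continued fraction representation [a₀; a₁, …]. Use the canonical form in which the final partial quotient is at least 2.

⌊2091/488⌋ = 4, remainder 139
⌊488/139⌋ = 3, remainder 71
⌊139/71⌋ = 1, remainder 68
⌊71/68⌋ = 1, remainder 3
⌊68/3⌋ = 22, remainder 2
⌊3/2⌋ = 1, remainder 1
⌊2/1⌋ = 2, remainder 0

[4; 3, 1, 1, 22, 1, 2]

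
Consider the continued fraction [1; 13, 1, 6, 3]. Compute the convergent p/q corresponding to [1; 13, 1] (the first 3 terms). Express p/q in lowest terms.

15/14

Collapse the nested fraction from the inside out:
Start with 1.
13 + 1/(1/1) = 13 + 1/1 = 14/1
1 + 1/(14/1) = 1 + 1/14 = 15/14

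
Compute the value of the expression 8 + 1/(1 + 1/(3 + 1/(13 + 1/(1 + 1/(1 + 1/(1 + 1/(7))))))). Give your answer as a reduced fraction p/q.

11197/1279

Compute successive convergents:
a_0 = 8: 8/1
a_1 = 1: 9/1
a_2 = 3: 35/4
a_3 = 13: 464/53
a_4 = 1: 499/57
a_5 = 1: 963/110
a_6 = 1: 1462/167
a_7 = 7: 11197/1279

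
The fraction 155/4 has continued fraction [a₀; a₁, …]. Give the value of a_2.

3

Repeatedly divide and take the remainder:
⌊155/4⌋ = 38, remainder 3
⌊4/3⌋ = 1, remainder 1
⌊3/1⌋ = 3, remainder 0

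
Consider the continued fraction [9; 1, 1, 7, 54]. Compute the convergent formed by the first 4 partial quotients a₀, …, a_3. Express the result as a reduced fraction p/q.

143/15

Collapse the nested fraction from the inside out:
Start with 7.
1 + 1/(7/1) = 1 + 1/7 = 8/7
1 + 1/(8/7) = 1 + 7/8 = 15/8
9 + 1/(15/8) = 9 + 8/15 = 143/15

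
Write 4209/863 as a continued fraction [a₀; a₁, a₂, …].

[4; 1, 7, 7, 15]

Apply division with remainder until the remainder is 0:
⌊4209/863⌋ = 4, remainder 757
⌊863/757⌋ = 1, remainder 106
⌊757/106⌋ = 7, remainder 15
⌊106/15⌋ = 7, remainder 1
⌊15/1⌋ = 15, remainder 0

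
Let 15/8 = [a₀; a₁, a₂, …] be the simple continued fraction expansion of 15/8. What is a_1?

Repeatedly divide and take the remainder:
⌊15/8⌋ = 1, remainder 7
⌊8/7⌋ = 1, remainder 1

1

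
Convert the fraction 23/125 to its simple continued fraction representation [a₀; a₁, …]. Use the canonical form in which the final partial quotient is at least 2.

Repeatedly divide and take the remainder:
⌊23/125⌋ = 0, remainder 23
⌊125/23⌋ = 5, remainder 10
⌊23/10⌋ = 2, remainder 3
⌊10/3⌋ = 3, remainder 1
⌊3/1⌋ = 3, remainder 0

[0; 5, 2, 3, 3]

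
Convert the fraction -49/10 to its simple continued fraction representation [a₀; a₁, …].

[-5; 10]

-49 ÷ 10 → quotient -5, remainder 1
10 ÷ 1 → quotient 10, remainder 0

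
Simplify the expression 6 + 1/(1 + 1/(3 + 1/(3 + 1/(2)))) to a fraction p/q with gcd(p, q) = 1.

a_0 = 6: 6/1
a_1 = 1: 7/1
a_2 = 3: 27/4
a_3 = 3: 88/13
a_4 = 2: 203/30

203/30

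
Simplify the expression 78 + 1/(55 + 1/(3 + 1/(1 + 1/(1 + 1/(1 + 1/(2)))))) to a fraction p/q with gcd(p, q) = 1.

125063/1603

Collapse the nested fraction from the inside out:
Start with 2.
1 + 1/(2/1) = 1 + 1/2 = 3/2
1 + 1/(3/2) = 1 + 2/3 = 5/3
1 + 1/(5/3) = 1 + 3/5 = 8/5
3 + 1/(8/5) = 3 + 5/8 = 29/8
55 + 1/(29/8) = 55 + 8/29 = 1603/29
78 + 1/(1603/29) = 78 + 29/1603 = 125063/1603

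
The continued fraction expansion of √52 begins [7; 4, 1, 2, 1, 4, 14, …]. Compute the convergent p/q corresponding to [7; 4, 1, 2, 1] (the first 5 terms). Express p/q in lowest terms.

a_0 = 7: 7/1
a_1 = 4: 29/4
a_2 = 1: 36/5
a_3 = 2: 101/14
a_4 = 1: 137/19

137/19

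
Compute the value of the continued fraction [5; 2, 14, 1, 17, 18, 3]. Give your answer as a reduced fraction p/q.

a_0 = 5: 5/1
a_1 = 2: 11/2
a_2 = 14: 159/29
a_3 = 1: 170/31
a_4 = 17: 3049/556
a_5 = 18: 55052/10039
a_6 = 3: 168205/30673

168205/30673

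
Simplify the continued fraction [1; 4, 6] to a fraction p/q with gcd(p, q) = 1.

Start with 6.
4 + 1/(6/1) = 4 + 1/6 = 25/6
1 + 1/(25/6) = 1 + 6/25 = 31/25

31/25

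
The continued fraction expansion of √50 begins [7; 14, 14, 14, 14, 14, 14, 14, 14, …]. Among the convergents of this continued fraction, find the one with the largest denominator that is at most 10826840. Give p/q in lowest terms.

a_0 = 7: 7/1  (≤ bound)
a_1 = 14: 99/14  (≤ bound)
a_2 = 14: 1393/197  (≤ bound)
a_3 = 14: 19601/2772  (≤ bound)
a_4 = 14: 275807/39005  (≤ bound)
a_5 = 14: 3880899/548842  (≤ bound)
a_6 = 14: 54608393/7722793  (≤ bound)
a_7 = 14: 768398401/108667944  (> 10826840, stop)

54608393/7722793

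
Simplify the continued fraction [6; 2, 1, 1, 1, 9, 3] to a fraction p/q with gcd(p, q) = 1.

a_0 = 6: 6/1
a_1 = 2: 13/2
a_2 = 1: 19/3
a_3 = 1: 32/5
a_4 = 1: 51/8
a_5 = 9: 491/77
a_6 = 3: 1524/239

1524/239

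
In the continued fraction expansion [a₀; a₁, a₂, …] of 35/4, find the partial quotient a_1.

1

Repeatedly divide and take the remainder:
⌊35/4⌋ = 8, remainder 3
⌊4/3⌋ = 1, remainder 1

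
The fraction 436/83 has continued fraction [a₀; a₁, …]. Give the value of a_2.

Run the Euclidean algorithm, recording each quotient:
436 ÷ 83 → quotient 5, remainder 21
83 ÷ 21 → quotient 3, remainder 20
21 ÷ 20 → quotient 1, remainder 1

1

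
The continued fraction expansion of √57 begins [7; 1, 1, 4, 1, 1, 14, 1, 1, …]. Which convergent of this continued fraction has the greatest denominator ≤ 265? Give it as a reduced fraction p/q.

151/20

List convergents until the denominator exceeds the bound:
a_0 = 7: 7/1  (≤ bound)
a_1 = 1: 8/1  (≤ bound)
a_2 = 1: 15/2  (≤ bound)
a_3 = 4: 68/9  (≤ bound)
a_4 = 1: 83/11  (≤ bound)
a_5 = 1: 151/20  (≤ bound)
a_6 = 14: 2197/291  (> 265, stop)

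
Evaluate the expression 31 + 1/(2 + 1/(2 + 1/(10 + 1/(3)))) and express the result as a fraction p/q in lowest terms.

5056/161

a_0 = 31: 31/1
a_1 = 2: 63/2
a_2 = 2: 157/5
a_3 = 10: 1633/52
a_4 = 3: 5056/161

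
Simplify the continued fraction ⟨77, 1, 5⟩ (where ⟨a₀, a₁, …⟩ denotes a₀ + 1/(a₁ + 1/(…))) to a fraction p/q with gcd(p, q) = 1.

Start with 5.
1 + 1/(5/1) = 1 + 1/5 = 6/5
77 + 1/(6/5) = 77 + 5/6 = 467/6

467/6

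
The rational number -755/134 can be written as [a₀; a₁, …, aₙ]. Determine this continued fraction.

[-6; 2, 1, 2, 1, 3, 3]

⌊-755/134⌋ = -6, remainder 49
⌊134/49⌋ = 2, remainder 36
⌊49/36⌋ = 1, remainder 13
⌊36/13⌋ = 2, remainder 10
⌊13/10⌋ = 1, remainder 3
⌊10/3⌋ = 3, remainder 1
⌊3/1⌋ = 3, remainder 0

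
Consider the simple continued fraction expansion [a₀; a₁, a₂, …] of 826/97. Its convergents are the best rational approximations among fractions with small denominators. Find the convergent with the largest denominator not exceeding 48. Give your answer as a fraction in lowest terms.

a_0 = 8: 8/1  (≤ bound)
a_1 = 1: 9/1  (≤ bound)
a_2 = 1: 17/2  (≤ bound)
a_3 = 15: 264/31  (≤ bound)
a_4 = 1: 281/33  (≤ bound)
a_5 = 2: 826/97  (> 48, stop)

281/33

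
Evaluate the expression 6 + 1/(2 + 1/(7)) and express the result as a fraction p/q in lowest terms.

97/15

Start with 7.
2 + 1/(7/1) = 2 + 1/7 = 15/7
6 + 1/(15/7) = 6 + 7/15 = 97/15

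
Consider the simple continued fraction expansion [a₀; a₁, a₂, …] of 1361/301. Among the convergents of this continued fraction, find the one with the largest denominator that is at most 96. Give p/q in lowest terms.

List convergents until the denominator exceeds the bound:
a_0 = 4: 4/1  (≤ bound)
a_1 = 1: 5/1  (≤ bound)
a_2 = 1: 9/2  (≤ bound)
a_3 = 11: 104/23  (≤ bound)
a_4 = 13: 1361/301  (> 96, stop)

104/23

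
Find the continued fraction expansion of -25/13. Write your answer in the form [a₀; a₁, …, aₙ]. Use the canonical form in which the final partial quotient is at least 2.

Run the Euclidean algorithm, recording each quotient:
-25 = -2·13 + 1, so a_0 = -2
13 = 13·1 + 0, so a_1 = 13

[-2; 13]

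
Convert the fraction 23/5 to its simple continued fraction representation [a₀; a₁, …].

[4; 1, 1, 2]

⌊23/5⌋ = 4, remainder 3
⌊5/3⌋ = 1, remainder 2
⌊3/2⌋ = 1, remainder 1
⌊2/1⌋ = 2, remainder 0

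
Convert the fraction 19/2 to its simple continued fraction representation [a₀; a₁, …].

Run the Euclidean algorithm, recording each quotient:
19 = 9·2 + 1, so a_0 = 9
2 = 2·1 + 0, so a_1 = 2

[9; 2]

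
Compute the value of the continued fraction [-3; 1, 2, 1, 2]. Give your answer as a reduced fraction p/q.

a_0 = -3: -3/1
a_1 = 1: -2/1
a_2 = 2: -7/3
a_3 = 1: -9/4
a_4 = 2: -25/11

-25/11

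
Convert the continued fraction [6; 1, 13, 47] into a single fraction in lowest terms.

Compute successive convergents:
a_0 = 6: 6/1
a_1 = 1: 7/1
a_2 = 13: 97/14
a_3 = 47: 4566/659

4566/659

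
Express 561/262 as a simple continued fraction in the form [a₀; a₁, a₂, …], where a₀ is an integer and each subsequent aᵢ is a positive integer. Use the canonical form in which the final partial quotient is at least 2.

Apply division with remainder until the remainder is 0:
561 ÷ 262 → quotient 2, remainder 37
262 ÷ 37 → quotient 7, remainder 3
37 ÷ 3 → quotient 12, remainder 1
3 ÷ 1 → quotient 3, remainder 0

[2; 7, 12, 3]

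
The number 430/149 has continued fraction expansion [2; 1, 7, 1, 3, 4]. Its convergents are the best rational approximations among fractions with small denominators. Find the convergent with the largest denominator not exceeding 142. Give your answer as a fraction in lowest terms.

a_0 = 2: 2/1  (≤ bound)
a_1 = 1: 3/1  (≤ bound)
a_2 = 7: 23/8  (≤ bound)
a_3 = 1: 26/9  (≤ bound)
a_4 = 3: 101/35  (≤ bound)
a_5 = 4: 430/149  (> 142, stop)

101/35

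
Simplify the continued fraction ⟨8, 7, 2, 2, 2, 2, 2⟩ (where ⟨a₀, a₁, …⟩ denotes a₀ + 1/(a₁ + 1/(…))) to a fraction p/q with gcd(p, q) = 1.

Start with 2.
2 + 1/(2/1) = 2 + 1/2 = 5/2
2 + 1/(5/2) = 2 + 2/5 = 12/5
2 + 1/(12/5) = 2 + 5/12 = 29/12
2 + 1/(29/12) = 2 + 12/29 = 70/29
7 + 1/(70/29) = 7 + 29/70 = 519/70
8 + 1/(519/70) = 8 + 70/519 = 4222/519

4222/519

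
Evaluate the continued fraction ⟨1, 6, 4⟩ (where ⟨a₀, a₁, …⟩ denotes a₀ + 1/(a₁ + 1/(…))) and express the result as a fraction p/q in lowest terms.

29/25

Start with 4.
6 + 1/(4/1) = 6 + 1/4 = 25/4
1 + 1/(25/4) = 1 + 4/25 = 29/25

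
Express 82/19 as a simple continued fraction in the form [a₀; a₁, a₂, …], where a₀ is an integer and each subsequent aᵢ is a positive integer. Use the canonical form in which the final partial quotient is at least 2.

[4; 3, 6]

82 = 4·19 + 6, so a_0 = 4
19 = 3·6 + 1, so a_1 = 3
6 = 6·1 + 0, so a_2 = 6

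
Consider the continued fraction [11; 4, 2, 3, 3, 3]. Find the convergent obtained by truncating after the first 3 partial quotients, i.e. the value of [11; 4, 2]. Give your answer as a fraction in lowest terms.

Start with 2.
4 + 1/(2/1) = 4 + 1/2 = 9/2
11 + 1/(9/2) = 11 + 2/9 = 101/9

101/9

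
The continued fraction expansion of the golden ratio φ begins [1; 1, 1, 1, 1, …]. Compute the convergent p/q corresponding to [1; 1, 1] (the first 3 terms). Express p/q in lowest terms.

Start with 1.
1 + 1/(1/1) = 1 + 1/1 = 2/1
1 + 1/(2/1) = 1 + 1/2 = 3/2

3/2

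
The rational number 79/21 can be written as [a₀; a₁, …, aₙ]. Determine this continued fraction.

[3; 1, 3, 5]

79 ÷ 21 → quotient 3, remainder 16
21 ÷ 16 → quotient 1, remainder 5
16 ÷ 5 → quotient 3, remainder 1
5 ÷ 1 → quotient 5, remainder 0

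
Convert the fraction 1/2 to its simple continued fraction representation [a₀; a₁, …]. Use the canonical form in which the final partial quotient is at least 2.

[0; 2]

Apply division with remainder until the remainder is 0:
1 ÷ 2 → quotient 0, remainder 1
2 ÷ 1 → quotient 2, remainder 0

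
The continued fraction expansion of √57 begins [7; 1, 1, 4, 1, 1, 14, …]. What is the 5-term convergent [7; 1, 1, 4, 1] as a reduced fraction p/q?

Start with 1.
4 + 1/(1/1) = 4 + 1/1 = 5/1
1 + 1/(5/1) = 1 + 1/5 = 6/5
1 + 1/(6/5) = 1 + 5/6 = 11/6
7 + 1/(11/6) = 7 + 6/11 = 83/11

83/11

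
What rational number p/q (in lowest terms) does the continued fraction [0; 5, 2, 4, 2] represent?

a_0 = 0: 0/1
a_1 = 5: 1/5
a_2 = 2: 2/11
a_3 = 4: 9/49
a_4 = 2: 20/109

20/109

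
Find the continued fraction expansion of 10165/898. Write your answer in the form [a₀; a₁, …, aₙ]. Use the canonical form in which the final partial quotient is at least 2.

10165 ÷ 898 → quotient 11, remainder 287
898 ÷ 287 → quotient 3, remainder 37
287 ÷ 37 → quotient 7, remainder 28
37 ÷ 28 → quotient 1, remainder 9
28 ÷ 9 → quotient 3, remainder 1
9 ÷ 1 → quotient 9, remainder 0

[11; 3, 7, 1, 3, 9]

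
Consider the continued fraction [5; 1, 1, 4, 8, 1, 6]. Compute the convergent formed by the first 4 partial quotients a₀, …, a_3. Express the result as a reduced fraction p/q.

50/9

a_0 = 5: 5/1
a_1 = 1: 6/1
a_2 = 1: 11/2
a_3 = 4: 50/9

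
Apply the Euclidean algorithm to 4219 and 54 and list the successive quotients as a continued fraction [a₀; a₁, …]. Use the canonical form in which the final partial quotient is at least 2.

[78; 7, 1, 2, 2]

⌊4219/54⌋ = 78, remainder 7
⌊54/7⌋ = 7, remainder 5
⌊7/5⌋ = 1, remainder 2
⌊5/2⌋ = 2, remainder 1
⌊2/1⌋ = 2, remainder 0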